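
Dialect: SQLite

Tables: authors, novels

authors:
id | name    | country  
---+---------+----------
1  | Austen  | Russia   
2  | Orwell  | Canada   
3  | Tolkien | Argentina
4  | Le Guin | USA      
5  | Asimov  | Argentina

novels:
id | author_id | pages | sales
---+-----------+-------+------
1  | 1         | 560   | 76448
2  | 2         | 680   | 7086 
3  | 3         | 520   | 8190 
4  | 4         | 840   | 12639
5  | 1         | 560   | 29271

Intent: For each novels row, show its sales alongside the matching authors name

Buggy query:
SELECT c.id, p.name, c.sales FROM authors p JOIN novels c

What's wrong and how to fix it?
Bug: JOIN with no ON clause produces a cartesian product; every novels row pairs with every authors row

Fix: Specify the join condition linking the foreign key to the parent id

Corrected query:
SELECT c.id, p.name, c.sales FROM authors p JOIN novels c ON c.author_id = p.id

Result:
id | name    | sales
---+---------+------
1  | Austen  | 76448
2  | Orwell  | 7086 
3  | Tolkien | 8190 
4  | Le Guin | 12639
5  | Austen  | 29271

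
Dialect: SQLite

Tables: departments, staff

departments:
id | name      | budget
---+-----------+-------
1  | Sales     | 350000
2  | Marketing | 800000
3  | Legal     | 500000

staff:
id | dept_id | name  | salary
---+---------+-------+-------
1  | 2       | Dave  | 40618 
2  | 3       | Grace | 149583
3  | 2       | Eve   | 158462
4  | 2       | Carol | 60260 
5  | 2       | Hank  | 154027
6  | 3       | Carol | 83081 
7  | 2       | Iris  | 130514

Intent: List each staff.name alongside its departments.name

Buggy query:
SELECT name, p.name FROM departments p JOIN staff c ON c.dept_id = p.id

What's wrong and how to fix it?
Bug: 'name' exists in both joined tables, so the database can't tell which one is meant

Fix: Prefix ambiguous columns with the table alias

Corrected query:
SELECT c.name, p.name FROM departments p JOIN staff c ON c.dept_id = p.id

Result:
name  | name     
------+----------
Dave  | Marketing
Grace | Legal    
Eve   | Marketing
Carol | Marketing
Hank  | Marketing
Carol | Legal    
Iris  | Marketing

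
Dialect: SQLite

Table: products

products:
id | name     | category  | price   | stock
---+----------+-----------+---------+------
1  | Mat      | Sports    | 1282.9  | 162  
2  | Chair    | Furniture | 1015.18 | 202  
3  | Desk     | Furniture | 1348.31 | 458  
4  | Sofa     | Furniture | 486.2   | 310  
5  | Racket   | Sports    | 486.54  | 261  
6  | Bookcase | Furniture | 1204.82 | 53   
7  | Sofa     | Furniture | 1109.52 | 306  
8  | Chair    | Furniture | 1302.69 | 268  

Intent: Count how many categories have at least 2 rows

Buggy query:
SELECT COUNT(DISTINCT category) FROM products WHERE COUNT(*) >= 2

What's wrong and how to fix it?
Bug: WHERE filters individual rows, not groups, so a group-level COUNT is invalid there

Fix: Use a subquery that GROUPs and filters with HAVING, then count its rows

Corrected query:
SELECT COUNT(*) FROM (SELECT category FROM products GROUP BY category HAVING COUNT(*) >= 2)

Result:
COUNT(*)
--------
2       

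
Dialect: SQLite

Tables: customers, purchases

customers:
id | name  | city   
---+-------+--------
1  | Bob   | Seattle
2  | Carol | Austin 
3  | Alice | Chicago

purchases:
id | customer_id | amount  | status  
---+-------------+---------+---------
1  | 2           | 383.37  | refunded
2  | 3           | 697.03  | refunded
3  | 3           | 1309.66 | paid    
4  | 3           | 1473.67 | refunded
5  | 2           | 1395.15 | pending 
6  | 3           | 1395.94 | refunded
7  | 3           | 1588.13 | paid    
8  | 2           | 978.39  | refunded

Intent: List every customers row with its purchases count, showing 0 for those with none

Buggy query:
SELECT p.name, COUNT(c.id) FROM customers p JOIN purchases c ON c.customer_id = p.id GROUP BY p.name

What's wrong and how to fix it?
Bug: INNER JOIN drops customers rows that have no matching purchases rows

Fix: Switch to LEFT JOIN to retain unmatched parent rows

Corrected query:
SELECT p.name, COUNT(c.id) FROM customers p LEFT JOIN purchases c ON c.customer_id = p.id GROUP BY p.name

Result:
name  | COUNT(c.id)
------+------------
Alice | 5          
Bob   | 0          
Carol | 3          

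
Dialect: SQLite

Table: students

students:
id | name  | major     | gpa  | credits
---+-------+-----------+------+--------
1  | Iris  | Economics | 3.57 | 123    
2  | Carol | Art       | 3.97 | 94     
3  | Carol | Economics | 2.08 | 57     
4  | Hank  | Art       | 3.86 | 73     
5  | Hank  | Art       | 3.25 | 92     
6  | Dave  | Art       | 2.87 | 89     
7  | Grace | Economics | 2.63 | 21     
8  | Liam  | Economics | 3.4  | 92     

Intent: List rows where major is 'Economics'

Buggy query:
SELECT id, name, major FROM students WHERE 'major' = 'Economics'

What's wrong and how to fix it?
Bug: 'major' in single quotes is a string literal, not the column; the comparison is literal-vs-literal and never true

Fix: Remove the quotes around the column name (or use double quotes for an identifier)

Corrected query:
SELECT id, name, major FROM students WHERE major = 'Economics'

Result:
id | name  | major    
---+-------+----------
1  | Iris  | Economics
3  | Carol | Economics
7  | Grace | Economics
8  | Liam  | Economics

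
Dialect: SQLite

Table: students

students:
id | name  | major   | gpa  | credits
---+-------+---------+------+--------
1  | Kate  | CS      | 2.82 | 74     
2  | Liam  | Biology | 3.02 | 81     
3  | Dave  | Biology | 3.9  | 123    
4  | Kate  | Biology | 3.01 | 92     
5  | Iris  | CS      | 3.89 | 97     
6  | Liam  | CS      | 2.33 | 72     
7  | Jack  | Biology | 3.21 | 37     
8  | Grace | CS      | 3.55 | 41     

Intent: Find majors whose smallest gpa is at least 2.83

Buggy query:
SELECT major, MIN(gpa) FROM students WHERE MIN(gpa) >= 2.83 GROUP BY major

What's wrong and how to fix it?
Bug: Aggregates like MIN are computed per group after WHERE runs

Fix: Replace WHERE with HAVING after the GROUP BY

Corrected query:
SELECT major, MIN(gpa) FROM students GROUP BY major HAVING MIN(gpa) >= 2.83

Result:
major   | MIN(gpa)
--------+---------
Biology | 3.01    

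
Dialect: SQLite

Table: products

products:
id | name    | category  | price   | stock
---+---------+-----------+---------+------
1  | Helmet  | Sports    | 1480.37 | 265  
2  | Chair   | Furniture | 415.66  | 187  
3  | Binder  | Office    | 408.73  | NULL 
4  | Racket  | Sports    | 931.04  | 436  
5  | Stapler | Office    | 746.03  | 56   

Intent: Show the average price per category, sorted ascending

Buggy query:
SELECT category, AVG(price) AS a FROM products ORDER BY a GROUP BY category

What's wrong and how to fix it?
Bug: ORDER BY appears before GROUP BY; SQL clause order requires GROUP BY first

Fix: Move ORDER BY to the end, after GROUP BY

Corrected query:
SELECT category, AVG(price) AS a FROM products GROUP BY category ORDER BY a

Result:
category  | a       
----------+---------
Furniture | 415.66  
Office    | 577.38  
Sports    | 1205.705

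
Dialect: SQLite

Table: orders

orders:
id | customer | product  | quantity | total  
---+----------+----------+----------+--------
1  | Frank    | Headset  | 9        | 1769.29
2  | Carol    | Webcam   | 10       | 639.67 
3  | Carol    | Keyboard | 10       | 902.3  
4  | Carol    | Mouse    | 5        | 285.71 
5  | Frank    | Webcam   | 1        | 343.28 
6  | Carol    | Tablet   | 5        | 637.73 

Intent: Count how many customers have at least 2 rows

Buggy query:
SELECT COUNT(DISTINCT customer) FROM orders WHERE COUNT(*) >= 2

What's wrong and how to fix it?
Bug: WHERE filters individual rows, not groups, so a group-level COUNT is invalid there

Fix: Use a subquery that GROUPs and filters with HAVING, then count its rows

Corrected query:
SELECT COUNT(*) FROM (SELECT customer FROM orders GROUP BY customer HAVING COUNT(*) >= 2)

Result:
COUNT(*)
--------
2       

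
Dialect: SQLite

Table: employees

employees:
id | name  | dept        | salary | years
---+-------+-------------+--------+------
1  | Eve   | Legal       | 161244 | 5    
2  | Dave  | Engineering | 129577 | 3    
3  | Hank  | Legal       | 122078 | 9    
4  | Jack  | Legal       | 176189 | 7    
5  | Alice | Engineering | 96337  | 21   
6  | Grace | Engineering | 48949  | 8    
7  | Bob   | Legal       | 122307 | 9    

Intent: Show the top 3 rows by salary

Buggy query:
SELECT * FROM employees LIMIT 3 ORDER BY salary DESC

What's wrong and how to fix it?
Bug: ORDER BY cannot follow LIMIT; LIMIT is the final clause

Fix: Swap the clauses: ORDER BY first, then LIMIT

Corrected query:
SELECT * FROM employees ORDER BY salary DESC LIMIT 3

Result:
id | name | dept        | salary | years
---+------+-------------+--------+------
4  | Jack | Legal       | 176189 | 7    
1  | Eve  | Legal       | 161244 | 5    
2  | Dave | Engineering | 129577 | 3    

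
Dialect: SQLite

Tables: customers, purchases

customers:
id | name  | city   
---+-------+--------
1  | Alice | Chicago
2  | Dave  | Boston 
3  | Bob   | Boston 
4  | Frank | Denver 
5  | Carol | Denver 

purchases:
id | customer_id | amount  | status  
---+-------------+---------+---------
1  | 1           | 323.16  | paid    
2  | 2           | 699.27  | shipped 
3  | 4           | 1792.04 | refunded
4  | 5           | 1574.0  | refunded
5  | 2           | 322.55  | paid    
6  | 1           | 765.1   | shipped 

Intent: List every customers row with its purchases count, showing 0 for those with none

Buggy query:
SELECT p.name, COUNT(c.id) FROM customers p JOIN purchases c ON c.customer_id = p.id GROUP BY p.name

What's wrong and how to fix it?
Bug: INNER JOIN drops customers rows that have no matching purchases rows

Fix: Switch to LEFT JOIN to retain unmatched parent rows

Corrected query:
SELECT p.name, COUNT(c.id) FROM customers p LEFT JOIN purchases c ON c.customer_id = p.id GROUP BY p.name

Result:
name  | COUNT(c.id)
------+------------
Alice | 2          
Bob   | 0          
Carol | 1          
Dave  | 2          
Frank | 1          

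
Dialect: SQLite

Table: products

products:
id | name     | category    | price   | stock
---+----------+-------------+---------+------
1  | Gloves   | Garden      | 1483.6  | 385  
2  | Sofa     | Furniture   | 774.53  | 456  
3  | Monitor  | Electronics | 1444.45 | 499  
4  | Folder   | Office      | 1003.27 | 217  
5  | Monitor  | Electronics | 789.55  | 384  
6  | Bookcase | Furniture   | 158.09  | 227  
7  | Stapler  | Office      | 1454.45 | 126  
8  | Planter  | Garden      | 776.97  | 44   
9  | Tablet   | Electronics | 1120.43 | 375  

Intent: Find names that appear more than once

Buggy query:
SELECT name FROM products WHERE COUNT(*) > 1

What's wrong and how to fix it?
Bug: COUNT(*) is an aggregate and cannot be used in WHERE

Fix: GROUP BY name, then filter groups with HAVING COUNT(*) > 1

Corrected query:
SELECT name FROM products GROUP BY name HAVING COUNT(*) > 1

Result:
name   
-------
Monitor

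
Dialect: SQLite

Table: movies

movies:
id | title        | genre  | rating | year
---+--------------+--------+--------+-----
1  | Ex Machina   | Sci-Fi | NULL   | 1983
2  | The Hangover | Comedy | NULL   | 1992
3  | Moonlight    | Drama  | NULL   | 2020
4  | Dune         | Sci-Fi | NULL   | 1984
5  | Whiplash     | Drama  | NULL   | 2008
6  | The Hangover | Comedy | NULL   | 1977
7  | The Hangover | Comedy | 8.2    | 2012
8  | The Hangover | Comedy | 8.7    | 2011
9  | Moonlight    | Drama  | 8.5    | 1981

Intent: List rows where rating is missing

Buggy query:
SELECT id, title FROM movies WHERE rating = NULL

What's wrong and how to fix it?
Bug: '= NULL' is always unknown in SQL three-valued logic, so no rows match

Fix: Use IS NULL to test for NULL

Corrected query:
SELECT id, title FROM movies WHERE rating IS NULL

Result:
id | title       
---+-------------
1  | Ex Machina  
2  | The Hangover
3  | Moonlight   
4  | Dune        
5  | Whiplash    
6  | The Hangover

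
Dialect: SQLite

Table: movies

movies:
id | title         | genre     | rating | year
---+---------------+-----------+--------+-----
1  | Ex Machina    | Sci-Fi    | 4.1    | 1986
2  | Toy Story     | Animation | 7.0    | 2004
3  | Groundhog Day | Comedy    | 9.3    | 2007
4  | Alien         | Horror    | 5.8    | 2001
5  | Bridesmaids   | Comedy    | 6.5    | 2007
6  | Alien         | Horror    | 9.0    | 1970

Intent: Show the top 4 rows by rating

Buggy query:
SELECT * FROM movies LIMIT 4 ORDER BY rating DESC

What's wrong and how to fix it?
Bug: LIMIT must come after ORDER BY

Fix: Sort with ORDER BY, then apply LIMIT

Corrected query:
SELECT * FROM movies ORDER BY rating DESC LIMIT 4

Result:
id | title         | genre     | rating | year
---+---------------+-----------+--------+-----
3  | Groundhog Day | Comedy    | 9.3    | 2007
6  | Alien         | Horror    | 9      | 1970
2  | Toy Story     | Animation | 7      | 2004
5  | Bridesmaids   | Comedy    | 6.5    | 2007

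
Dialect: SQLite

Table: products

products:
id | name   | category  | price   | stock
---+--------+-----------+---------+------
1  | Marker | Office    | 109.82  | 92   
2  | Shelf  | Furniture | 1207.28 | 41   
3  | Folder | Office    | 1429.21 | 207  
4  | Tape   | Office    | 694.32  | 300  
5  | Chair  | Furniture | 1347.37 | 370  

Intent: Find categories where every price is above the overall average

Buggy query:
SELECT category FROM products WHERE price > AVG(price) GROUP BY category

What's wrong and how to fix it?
Bug: AVG() is an aggregate; it can't sit directly in WHERE

Fix: Compute the overall average in a scalar subquery and compare each group's MIN against it in HAVING

Corrected query:
SELECT category FROM products GROUP BY category HAVING MIN(price) > (SELECT AVG(price) FROM products)

Result:
category 
---------
Furniture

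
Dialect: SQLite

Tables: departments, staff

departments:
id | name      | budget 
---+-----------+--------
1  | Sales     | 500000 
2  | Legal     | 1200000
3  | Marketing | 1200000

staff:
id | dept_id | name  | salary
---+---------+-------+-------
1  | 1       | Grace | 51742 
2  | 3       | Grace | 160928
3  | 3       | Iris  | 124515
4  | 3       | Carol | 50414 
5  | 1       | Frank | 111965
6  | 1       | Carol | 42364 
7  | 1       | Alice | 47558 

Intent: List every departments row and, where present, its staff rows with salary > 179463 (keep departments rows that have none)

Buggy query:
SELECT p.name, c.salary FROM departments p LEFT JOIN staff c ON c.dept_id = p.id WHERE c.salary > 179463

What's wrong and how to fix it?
Bug: Filtering c.salary in WHERE discards the NULL rows produced by LEFT JOIN, turning it into an inner join

Fix: Move the right-table condition into the ON clause so unmatched parents are kept

Corrected query:
SELECT p.name, c.salary FROM departments p LEFT JOIN staff c ON c.dept_id = p.id AND c.salary > 179463

Result:
name      | salary
----------+-------
Sales     | NULL  
Legal     | NULL  
Marketing | NULL  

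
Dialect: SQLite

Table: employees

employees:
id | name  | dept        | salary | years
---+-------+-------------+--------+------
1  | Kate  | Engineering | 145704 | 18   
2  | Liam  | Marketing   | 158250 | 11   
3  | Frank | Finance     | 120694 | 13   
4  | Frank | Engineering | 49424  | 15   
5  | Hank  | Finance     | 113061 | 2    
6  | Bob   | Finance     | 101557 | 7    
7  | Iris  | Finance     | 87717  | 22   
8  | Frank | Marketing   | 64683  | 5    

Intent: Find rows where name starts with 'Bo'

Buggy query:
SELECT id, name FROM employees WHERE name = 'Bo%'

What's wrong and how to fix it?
Bug: '=' compares the literal string including the % character; pattern matching needs LIKE

Fix: Use LIKE for wildcard pattern matching

Corrected query:
SELECT id, name FROM employees WHERE name LIKE 'Bo%'

Result:
id | name
---+-----
6  | Bob 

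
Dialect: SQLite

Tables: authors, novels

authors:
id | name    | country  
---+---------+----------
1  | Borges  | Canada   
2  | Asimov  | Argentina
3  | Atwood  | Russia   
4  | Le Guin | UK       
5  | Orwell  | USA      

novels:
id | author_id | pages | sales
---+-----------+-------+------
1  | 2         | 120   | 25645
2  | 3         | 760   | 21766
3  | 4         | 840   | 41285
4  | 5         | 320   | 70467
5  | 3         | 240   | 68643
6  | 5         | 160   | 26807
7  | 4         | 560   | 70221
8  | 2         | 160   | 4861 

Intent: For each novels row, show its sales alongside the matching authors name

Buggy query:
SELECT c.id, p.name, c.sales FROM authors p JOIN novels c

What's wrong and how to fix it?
Bug: Missing join condition: each novels row is matched to all authors rows instead of just its own

Fix: Add ON c.author_id = p.id to the JOIN

Corrected query:
SELECT c.id, p.name, c.sales FROM authors p JOIN novels c ON c.author_id = p.id

Result:
id | name    | sales
---+---------+------
1  | Asimov  | 25645
2  | Atwood  | 21766
3  | Le Guin | 41285
4  | Orwell  | 70467
5  | Atwood  | 68643
6  | Orwell  | 26807
7  | Le Guin | 70221
8  | Asimov  | 4861 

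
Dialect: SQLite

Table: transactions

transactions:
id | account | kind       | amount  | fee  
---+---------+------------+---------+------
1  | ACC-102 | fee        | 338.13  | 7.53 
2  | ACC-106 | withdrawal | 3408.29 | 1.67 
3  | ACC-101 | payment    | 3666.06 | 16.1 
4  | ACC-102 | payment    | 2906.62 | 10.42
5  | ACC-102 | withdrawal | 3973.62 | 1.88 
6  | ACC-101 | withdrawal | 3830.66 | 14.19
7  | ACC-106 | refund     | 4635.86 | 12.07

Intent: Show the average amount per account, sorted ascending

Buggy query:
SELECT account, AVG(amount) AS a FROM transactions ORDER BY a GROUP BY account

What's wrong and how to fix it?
Bug: GROUP BY must precede ORDER BY

Fix: Move ORDER BY to the end, after GROUP BY

Corrected query:
SELECT account, AVG(amount) AS a FROM transactions GROUP BY account ORDER BY a

Result:
account | a          
--------+------------
ACC-102 | 2406.123333
ACC-101 | 3748.36    
ACC-106 | 4022.075   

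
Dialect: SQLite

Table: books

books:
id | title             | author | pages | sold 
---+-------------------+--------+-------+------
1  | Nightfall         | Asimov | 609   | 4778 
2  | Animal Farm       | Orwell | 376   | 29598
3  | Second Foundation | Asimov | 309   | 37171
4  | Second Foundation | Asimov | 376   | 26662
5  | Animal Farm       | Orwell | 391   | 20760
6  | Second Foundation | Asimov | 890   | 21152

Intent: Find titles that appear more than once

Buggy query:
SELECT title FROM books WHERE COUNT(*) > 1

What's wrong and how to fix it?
Bug: COUNT(*) is an aggregate and cannot be used in WHERE

Fix: GROUP BY title, then filter groups with HAVING COUNT(*) > 1

Corrected query:
SELECT title FROM books GROUP BY title HAVING COUNT(*) > 1

Result:
title            
-----------------
Animal Farm      
Second Foundation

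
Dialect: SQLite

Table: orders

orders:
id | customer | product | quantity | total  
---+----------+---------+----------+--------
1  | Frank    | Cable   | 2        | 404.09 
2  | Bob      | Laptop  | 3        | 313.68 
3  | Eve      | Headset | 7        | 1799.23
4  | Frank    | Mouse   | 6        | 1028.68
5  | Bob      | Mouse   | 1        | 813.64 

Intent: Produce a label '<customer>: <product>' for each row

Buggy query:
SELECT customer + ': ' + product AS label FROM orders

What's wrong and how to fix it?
Bug: SQLite uses || for string concatenation; + coerces text to numbers (yielding 0)

Fix: Replace + with || to concatenate text

Corrected query:
SELECT customer || ': ' || product AS label FROM orders

Result:
label       
------------
Frank: Cable
Bob: Laptop 
Eve: Headset
Frank: Mouse
Bob: Mouse  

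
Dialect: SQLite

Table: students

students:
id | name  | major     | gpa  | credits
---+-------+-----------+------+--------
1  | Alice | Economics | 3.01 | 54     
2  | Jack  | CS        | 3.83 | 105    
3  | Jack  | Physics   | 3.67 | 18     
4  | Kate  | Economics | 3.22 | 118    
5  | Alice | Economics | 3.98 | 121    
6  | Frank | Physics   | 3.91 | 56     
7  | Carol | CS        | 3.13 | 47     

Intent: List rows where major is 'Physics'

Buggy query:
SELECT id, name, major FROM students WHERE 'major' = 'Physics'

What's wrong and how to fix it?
Bug: 'major' in single quotes is a string literal, not the column; the comparison is literal-vs-literal and never true

Fix: Reference the column as major without single quotes

Corrected query:
SELECT id, name, major FROM students WHERE major = 'Physics'

Result:
id | name  | major  
---+-------+--------
3  | Jack  | Physics
6  | Frank | Physics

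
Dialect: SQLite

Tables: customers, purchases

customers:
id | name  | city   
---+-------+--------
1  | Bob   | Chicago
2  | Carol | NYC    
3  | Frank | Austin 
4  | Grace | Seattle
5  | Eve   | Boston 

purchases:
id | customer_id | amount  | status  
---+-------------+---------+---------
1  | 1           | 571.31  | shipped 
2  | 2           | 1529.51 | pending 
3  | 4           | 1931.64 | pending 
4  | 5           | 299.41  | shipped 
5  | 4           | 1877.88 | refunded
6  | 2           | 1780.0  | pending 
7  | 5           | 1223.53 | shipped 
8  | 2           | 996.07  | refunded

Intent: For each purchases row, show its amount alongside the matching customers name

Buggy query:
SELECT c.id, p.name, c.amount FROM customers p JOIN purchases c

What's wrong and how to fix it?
Bug: JOIN with no ON clause produces a cartesian product; every purchases row pairs with every customers row

Fix: Specify the join condition linking the foreign key to the parent id

Corrected query:
SELECT c.id, p.name, c.amount FROM customers p JOIN purchases c ON c.customer_id = p.id

Result:
id | name  | amount 
---+-------+--------
1  | Bob   | 571.31 
2  | Carol | 1529.51
3  | Grace | 1931.64
4  | Eve   | 299.41 
5  | Grace | 1877.88
6  | Carol | 1780   
7  | Eve   | 1223.53
8  | Carol | 996.07 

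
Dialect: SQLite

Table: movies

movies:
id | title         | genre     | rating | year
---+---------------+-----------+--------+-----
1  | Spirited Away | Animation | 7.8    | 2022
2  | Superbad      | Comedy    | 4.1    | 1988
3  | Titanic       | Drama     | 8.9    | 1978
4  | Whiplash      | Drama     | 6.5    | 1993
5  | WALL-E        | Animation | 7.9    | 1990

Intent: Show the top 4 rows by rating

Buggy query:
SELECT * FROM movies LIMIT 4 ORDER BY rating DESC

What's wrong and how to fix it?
Bug: ORDER BY cannot follow LIMIT; LIMIT is the final clause

Fix: Sort with ORDER BY, then apply LIMIT

Corrected query:
SELECT * FROM movies ORDER BY rating DESC LIMIT 4

Result:
id | title         | genre     | rating | year
---+---------------+-----------+--------+-----
3  | Titanic       | Drama     | 8.9    | 1978
5  | WALL-E        | Animation | 7.9    | 1990
1  | Spirited Away | Animation | 7.8    | 2022
4  | Whiplash      | Drama     | 6.5    | 1993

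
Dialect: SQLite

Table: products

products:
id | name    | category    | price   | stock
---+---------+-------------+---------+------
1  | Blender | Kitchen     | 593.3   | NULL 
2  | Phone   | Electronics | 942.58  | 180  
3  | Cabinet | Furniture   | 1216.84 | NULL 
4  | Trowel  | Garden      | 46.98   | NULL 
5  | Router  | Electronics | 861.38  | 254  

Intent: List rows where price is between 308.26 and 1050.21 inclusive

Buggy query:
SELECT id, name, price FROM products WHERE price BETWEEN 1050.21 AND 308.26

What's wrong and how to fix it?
Bug: BETWEEN expects the lower bound first; with 1050.21 AND 308.26 the range is empty

Fix: Swap the bounds so the smaller value comes first

Corrected query:
SELECT id, name, price FROM products WHERE price BETWEEN 308.26 AND 1050.21

Result:
id | name    | price 
---+---------+-------
1  | Blender | 593.3 
2  | Phone   | 942.58
5  | Router  | 861.38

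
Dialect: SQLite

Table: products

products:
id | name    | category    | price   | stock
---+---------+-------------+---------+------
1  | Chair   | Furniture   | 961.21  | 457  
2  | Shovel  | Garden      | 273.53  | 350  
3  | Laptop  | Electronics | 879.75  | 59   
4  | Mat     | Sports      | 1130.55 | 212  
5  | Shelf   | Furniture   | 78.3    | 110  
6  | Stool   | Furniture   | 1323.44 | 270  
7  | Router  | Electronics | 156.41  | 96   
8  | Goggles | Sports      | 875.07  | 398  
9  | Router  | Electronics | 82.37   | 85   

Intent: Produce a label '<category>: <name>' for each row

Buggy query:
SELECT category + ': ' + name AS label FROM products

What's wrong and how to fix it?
Bug: SQLite uses || for string concatenation; + coerces text to numbers (yielding 0)

Fix: Replace + with || to concatenate text

Corrected query:
SELECT category || ': ' || name AS label FROM products

Result:
label              
-------------------
Furniture: Chair   
Garden: Shovel     
Electronics: Laptop
Sports: Mat        
Furniture: Shelf   
Furniture: Stool   
Electronics: Router
Sports: Goggles    
Electronics: Router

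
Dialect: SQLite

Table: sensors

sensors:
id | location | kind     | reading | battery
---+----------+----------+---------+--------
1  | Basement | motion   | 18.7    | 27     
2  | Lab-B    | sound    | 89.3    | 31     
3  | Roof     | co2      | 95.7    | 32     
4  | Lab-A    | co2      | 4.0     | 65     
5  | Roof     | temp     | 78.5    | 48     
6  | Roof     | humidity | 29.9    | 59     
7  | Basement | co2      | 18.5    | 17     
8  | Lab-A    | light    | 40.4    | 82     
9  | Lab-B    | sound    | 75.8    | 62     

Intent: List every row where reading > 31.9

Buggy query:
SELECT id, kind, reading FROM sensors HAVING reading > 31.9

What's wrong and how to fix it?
Bug: HAVING filters the output of aggregation, but this query has no GROUP BY and no aggregate functions, so SQLite rejects it (HAVING clause on a non-aggregate query); the condition here is per row

Fix: Replace HAVING with WHERE since the condition applies to individual rows

Corrected query:
SELECT id, kind, reading FROM sensors WHERE reading > 31.9

Result:
id | kind  | reading
---+-------+--------
2  | sound | 89.3   
3  | co2   | 95.7   
5  | temp  | 78.5   
8  | light | 40.4   
9  | sound | 75.8   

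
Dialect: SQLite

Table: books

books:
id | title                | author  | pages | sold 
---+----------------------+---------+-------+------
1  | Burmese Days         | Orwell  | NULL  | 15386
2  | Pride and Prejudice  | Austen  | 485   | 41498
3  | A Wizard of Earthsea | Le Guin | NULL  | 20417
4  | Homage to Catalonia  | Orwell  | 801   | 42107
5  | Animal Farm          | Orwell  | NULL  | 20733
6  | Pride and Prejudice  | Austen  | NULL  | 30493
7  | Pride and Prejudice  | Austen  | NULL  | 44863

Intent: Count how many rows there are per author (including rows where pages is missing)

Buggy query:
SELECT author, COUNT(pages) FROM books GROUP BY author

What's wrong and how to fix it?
Bug: COUNT(pages) skips NULLs, so groups with missing pages are undercounted

Fix: Replace COUNT(pages) with COUNT(*)

Corrected query:
SELECT author, COUNT(*) FROM books GROUP BY author

Result:
author  | COUNT(*)
--------+---------
Austen  | 3       
Le Guin | 1       
Orwell  | 3       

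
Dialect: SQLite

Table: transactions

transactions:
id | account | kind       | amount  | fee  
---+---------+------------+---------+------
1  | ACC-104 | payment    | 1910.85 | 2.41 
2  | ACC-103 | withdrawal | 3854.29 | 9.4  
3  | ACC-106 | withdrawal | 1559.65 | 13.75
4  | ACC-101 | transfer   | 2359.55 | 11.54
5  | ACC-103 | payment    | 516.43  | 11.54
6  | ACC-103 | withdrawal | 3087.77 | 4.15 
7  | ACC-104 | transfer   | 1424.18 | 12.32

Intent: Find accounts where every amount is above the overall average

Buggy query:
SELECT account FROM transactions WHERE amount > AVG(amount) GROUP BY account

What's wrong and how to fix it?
Bug: AVG() is an aggregate; it can't sit directly in WHERE

Fix: Use a subquery for AVG and a HAVING MIN(...) filter so the condition holds for every row in the group

Corrected query:
SELECT account FROM transactions GROUP BY account HAVING MIN(amount) > (SELECT AVG(amount) FROM transactions)

Result:
account
-------
ACC-101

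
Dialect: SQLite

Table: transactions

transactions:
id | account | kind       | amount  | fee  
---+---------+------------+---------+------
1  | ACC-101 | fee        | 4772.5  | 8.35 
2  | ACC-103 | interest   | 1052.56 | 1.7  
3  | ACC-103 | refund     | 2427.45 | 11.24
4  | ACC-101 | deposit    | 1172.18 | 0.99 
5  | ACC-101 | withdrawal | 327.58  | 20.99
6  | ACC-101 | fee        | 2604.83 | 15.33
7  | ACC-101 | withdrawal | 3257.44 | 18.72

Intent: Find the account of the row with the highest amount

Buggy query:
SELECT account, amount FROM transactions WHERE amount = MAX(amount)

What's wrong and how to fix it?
Bug: WHERE is evaluated per row; an aggregate over the whole table isn't defined there

Fix: Wrap MAX in a scalar subquery so WHERE compares against a single value

Corrected query:
SELECT account, amount FROM transactions WHERE amount = (SELECT MAX(amount) FROM transactions)

Result:
account | amount
--------+-------
ACC-101 | 4772.5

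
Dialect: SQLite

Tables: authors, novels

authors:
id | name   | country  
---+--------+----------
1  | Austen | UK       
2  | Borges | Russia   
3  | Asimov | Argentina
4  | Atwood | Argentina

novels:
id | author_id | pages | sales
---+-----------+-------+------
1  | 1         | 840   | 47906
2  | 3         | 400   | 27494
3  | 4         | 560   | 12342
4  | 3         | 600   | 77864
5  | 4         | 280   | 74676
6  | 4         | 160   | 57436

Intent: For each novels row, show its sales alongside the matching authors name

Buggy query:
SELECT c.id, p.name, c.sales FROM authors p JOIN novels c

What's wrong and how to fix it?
Bug: Missing join condition: each novels row is matched to all authors rows instead of just its own

Fix: Add ON c.author_id = p.id to the JOIN

Corrected query:
SELECT c.id, p.name, c.sales FROM authors p JOIN novels c ON c.author_id = p.id

Result:
id | name   | sales
---+--------+------
1  | Austen | 47906
2  | Asimov | 27494
3  | Atwood | 12342
4  | Asimov | 77864
5  | Atwood | 74676
6  | Atwood | 57436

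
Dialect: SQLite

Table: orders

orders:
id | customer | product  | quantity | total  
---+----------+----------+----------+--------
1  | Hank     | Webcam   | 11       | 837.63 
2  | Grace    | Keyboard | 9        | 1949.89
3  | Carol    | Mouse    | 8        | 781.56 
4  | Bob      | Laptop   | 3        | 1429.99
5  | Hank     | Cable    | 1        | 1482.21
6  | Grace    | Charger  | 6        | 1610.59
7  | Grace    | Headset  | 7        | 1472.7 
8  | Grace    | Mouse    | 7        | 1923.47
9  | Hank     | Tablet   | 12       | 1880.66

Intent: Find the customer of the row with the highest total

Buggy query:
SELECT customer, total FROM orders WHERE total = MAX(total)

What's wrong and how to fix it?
Bug: MAX(total) is an aggregate and cannot be used directly in WHERE

Fix: Use a subquery: WHERE total = (SELECT MAX(total) FROM orders)

Corrected query:
SELECT customer, total FROM orders WHERE total = (SELECT MAX(total) FROM orders)

Result:
customer | total  
---------+--------
Grace    | 1949.89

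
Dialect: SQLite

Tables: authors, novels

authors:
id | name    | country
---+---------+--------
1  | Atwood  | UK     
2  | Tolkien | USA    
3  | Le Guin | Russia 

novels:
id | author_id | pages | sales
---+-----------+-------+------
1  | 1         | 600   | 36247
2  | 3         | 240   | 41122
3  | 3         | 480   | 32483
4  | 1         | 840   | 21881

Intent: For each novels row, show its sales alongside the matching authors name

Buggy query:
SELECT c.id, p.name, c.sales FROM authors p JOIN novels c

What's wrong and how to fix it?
Bug: JOIN with no ON clause produces a cartesian product; every novels row pairs with every authors row

Fix: Specify the join condition linking the foreign key to the parent id

Corrected query:
SELECT c.id, p.name, c.sales FROM authors p JOIN novels c ON c.author_id = p.id

Result:
id | name    | sales
---+---------+------
1  | Atwood  | 36247
2  | Le Guin | 41122
3  | Le Guin | 32483
4  | Atwood  | 21881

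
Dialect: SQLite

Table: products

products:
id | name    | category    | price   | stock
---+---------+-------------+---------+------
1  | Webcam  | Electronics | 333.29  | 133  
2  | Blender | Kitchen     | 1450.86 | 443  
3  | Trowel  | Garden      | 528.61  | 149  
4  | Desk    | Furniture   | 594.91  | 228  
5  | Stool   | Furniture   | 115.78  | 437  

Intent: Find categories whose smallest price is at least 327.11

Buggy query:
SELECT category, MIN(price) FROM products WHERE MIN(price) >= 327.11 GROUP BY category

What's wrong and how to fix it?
Bug: MIN() in WHERE is a misuse of aggregate

Fix: Replace WHERE with HAVING after the GROUP BY

Corrected query:
SELECT category, MIN(price) FROM products GROUP BY category HAVING MIN(price) >= 327.11

Result:
category    | MIN(price)
------------+-----------
Electronics | 333.29    
Garden      | 528.61    
Kitchen     | 1450.86   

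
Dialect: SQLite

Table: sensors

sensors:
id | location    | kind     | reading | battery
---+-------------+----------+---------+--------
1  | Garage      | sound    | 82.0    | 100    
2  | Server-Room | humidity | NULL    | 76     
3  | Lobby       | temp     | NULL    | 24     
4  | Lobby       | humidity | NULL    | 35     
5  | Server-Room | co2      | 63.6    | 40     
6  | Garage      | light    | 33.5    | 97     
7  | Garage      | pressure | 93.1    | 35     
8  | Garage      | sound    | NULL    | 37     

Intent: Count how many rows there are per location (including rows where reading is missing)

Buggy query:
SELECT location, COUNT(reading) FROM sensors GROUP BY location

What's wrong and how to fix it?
Bug: COUNT(reading) skips NULLs, so groups with missing reading are undercounted

Fix: Replace COUNT(reading) with COUNT(*)

Corrected query:
SELECT location, COUNT(*) FROM sensors GROUP BY location

Result:
location    | COUNT(*)
------------+---------
Garage      | 4       
Lobby       | 2       
Server-Room | 2       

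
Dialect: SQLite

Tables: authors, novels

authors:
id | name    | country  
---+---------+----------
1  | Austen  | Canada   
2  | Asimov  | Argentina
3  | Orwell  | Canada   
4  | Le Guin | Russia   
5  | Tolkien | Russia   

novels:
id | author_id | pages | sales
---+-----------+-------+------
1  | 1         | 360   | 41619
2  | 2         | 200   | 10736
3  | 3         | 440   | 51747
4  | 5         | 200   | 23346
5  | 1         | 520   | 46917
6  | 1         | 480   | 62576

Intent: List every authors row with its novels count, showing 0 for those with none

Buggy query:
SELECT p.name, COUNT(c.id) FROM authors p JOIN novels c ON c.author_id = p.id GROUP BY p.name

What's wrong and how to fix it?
Bug: An inner join excludes parents with zero children

Fix: Switch to LEFT JOIN to retain unmatched parent rows

Corrected query:
SELECT p.name, COUNT(c.id) FROM authors p LEFT JOIN novels c ON c.author_id = p.id GROUP BY p.name

Result:
name    | COUNT(c.id)
--------+------------
Asimov  | 1          
Austen  | 3          
Le Guin | 0          
Orwell  | 1          
Tolkien | 1          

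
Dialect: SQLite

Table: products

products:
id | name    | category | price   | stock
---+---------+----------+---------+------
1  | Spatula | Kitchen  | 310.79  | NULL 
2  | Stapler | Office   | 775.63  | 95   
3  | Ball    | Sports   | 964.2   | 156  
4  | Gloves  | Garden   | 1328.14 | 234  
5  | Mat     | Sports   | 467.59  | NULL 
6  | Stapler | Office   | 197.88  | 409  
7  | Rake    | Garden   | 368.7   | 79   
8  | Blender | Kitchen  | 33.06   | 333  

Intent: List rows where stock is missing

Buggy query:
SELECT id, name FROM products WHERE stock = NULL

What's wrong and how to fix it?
Bug: Comparing to NULL with '=' never matches; NULL = NULL is unknown, not true

Fix: Replace '= NULL' with 'IS NULL'

Corrected query:
SELECT id, name FROM products WHERE stock IS NULL

Result:
id | name   
---+--------
1  | Spatula
5  | Mat    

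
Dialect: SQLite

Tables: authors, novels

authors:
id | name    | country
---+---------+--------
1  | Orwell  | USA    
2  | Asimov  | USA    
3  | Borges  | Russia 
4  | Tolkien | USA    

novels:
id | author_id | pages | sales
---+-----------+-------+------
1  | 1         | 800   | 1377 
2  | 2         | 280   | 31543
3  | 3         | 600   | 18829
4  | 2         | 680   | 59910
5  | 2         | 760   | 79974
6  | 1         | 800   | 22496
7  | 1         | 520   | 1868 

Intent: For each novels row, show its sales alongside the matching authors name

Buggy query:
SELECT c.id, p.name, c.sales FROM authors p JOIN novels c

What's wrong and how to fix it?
Bug: JOIN with no ON clause produces a cartesian product; every novels row pairs with every authors row

Fix: Specify the join condition linking the foreign key to the parent id

Corrected query:
SELECT c.id, p.name, c.sales FROM authors p JOIN novels c ON c.author_id = p.id

Result:
id | name   | sales
---+--------+------
1  | Orwell | 1377 
2  | Asimov | 31543
3  | Borges | 18829
4  | Asimov | 59910
5  | Asimov | 79974
6  | Orwell | 22496
7  | Orwell | 1868 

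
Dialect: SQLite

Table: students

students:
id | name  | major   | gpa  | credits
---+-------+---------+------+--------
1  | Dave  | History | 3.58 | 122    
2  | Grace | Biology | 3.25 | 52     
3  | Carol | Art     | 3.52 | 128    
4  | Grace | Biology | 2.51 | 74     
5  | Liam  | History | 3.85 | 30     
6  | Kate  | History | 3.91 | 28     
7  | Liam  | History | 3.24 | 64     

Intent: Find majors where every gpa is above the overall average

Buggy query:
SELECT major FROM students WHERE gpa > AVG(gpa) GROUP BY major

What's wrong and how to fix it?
Bug: AVG() is an aggregate; it can't sit directly in WHERE

Fix: Compute the overall average in a scalar subquery and compare each group's MIN against it in HAVING

Corrected query:
SELECT major FROM students GROUP BY major HAVING MIN(gpa) > (SELECT AVG(gpa) FROM students)

Result:
major
-----
Art  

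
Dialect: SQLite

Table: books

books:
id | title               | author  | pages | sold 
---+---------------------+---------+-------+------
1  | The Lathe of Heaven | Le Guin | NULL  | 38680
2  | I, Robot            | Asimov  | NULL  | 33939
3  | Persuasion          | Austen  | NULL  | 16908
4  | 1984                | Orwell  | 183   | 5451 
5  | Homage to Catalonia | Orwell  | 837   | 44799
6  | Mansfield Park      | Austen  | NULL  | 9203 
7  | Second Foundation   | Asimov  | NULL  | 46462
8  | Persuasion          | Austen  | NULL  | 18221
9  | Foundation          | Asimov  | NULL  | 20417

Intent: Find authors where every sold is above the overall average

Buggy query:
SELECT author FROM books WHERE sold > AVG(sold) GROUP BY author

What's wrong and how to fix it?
Bug: AVG() is an aggregate; it can't sit directly in WHERE

Fix: Use a subquery for AVG and a HAVING MIN(...) filter so the condition holds for every row in the group

Corrected query:
SELECT author FROM books GROUP BY author HAVING MIN(sold) > (SELECT AVG(sold) FROM books)

Result:
author 
-------
Le Guin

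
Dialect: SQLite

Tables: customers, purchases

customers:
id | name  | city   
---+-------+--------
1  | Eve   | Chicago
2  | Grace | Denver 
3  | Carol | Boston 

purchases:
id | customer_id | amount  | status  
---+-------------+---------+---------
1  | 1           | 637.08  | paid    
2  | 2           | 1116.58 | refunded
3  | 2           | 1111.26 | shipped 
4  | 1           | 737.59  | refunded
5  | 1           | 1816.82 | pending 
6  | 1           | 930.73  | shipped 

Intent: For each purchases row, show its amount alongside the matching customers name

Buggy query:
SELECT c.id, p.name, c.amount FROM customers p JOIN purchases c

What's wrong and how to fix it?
Bug: Missing join condition: each purchases row is matched to all customers rows instead of just its own

Fix: Specify the join condition linking the foreign key to the parent id

Corrected query:
SELECT c.id, p.name, c.amount FROM customers p JOIN purchases c ON c.customer_id = p.id

Result:
id | name  | amount 
---+-------+--------
1  | Eve   | 637.08 
2  | Grace | 1116.58
3  | Grace | 1111.26
4  | Eve   | 737.59 
5  | Eve   | 1816.82
6  | Eve   | 930.73 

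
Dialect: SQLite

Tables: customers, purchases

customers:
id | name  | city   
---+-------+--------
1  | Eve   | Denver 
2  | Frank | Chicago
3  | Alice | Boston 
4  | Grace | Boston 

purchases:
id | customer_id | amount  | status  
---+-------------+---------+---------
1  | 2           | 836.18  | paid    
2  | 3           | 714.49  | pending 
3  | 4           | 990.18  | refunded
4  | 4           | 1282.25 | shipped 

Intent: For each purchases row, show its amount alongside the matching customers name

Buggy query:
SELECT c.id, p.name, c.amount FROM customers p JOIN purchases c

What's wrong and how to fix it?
Bug: JOIN with no ON clause produces a cartesian product; every purchases row pairs with every customers row

Fix: Specify the join condition linking the foreign key to the parent id

Corrected query:
SELECT c.id, p.name, c.amount FROM customers p JOIN purchases c ON c.customer_id = p.id

Result:
id | name  | amount 
---+-------+--------
1  | Frank | 836.18 
2  | Alice | 714.49 
3  | Grace | 990.18 
4  | Grace | 1282.25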